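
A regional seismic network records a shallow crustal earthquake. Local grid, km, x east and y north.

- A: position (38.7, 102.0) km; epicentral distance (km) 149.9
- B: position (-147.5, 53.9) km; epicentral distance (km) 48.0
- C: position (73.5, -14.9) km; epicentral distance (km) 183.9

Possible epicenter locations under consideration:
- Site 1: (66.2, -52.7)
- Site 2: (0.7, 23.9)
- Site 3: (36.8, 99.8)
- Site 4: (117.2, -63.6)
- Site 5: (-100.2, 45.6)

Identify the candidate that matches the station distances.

For each candidate, compare |candidate − station| to the reported distance:
Site 1: residuals A 7.2, B 190.8, C 145.4 → max 190.8 km
Site 2: residuals A 63.0, B 103.2, C 101.4 → max 103.2 km
Site 3: residuals A 147.0, B 141.9, C 63.5 → max 147.0 km
Site 4: residuals A 33.4, B 241.6, C 118.5 → max 241.6 km
Site 5: residuals A 0.0, B 0.0, C 0.0 → max 0.0 km
Only Site 5 has all residuals ≈ 0.

Site 5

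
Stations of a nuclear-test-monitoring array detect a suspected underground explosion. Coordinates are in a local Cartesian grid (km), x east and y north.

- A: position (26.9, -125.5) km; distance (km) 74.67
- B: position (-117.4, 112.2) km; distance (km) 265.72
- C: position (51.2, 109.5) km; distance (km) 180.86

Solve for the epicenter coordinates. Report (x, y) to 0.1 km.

76.4 km east, -69.6 km north

Circle about each station: (x − 26.9)² + (y + 125.5)² = 74.67²; (x + 117.4)² + (y − 112.2)² = 265.72²; (x − 51.2)² + (y − 109.5)² = 180.86².
Subtracting the A equation from the B and C equations removes the quadratic terms:
-288.6 x + 475.4 y = -55133.77
48.6 x + 470.0 y = -28996.90
Solving the 2×2 system: x ≈ 76.4, y ≈ -69.6 km.
Check against A (with the unrounded x, y): √((x − 26.9)²+(y + 125.5)²) = 74.67 ≈ 74.67 km. ✓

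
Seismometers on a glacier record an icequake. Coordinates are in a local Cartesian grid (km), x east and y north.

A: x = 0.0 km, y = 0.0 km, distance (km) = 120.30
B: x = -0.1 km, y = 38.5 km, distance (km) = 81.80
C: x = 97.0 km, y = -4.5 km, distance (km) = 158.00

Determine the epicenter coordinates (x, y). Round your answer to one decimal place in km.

x ≈ 0.1 km, y ≈ 120.3 km

Circle about each station: x² + y² = 120.30²; (x + 0.1)² + (y − 38.5)² = 81.80²; (x − 97.0)² + (y + 4.5)² = 158.00².
Subtracting the A equation from the B and C equations removes the quadratic terms:
-0.2 x + 77.0 y = 9263.11
194.0 x − 9.0 y = -1062.66
Solving the 2×2 system: x ≈ 0.1, y ≈ 120.3 km.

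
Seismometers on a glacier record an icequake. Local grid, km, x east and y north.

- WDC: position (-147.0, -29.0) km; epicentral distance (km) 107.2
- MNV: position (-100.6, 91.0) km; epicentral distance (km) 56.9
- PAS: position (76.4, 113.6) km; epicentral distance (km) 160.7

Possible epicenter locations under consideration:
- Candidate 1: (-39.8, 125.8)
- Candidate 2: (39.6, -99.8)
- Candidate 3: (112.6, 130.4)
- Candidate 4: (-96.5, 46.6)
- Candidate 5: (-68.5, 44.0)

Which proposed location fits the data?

For each candidate, compare |candidate − station| to the reported distance:
Candidate 1: residuals WDC 81.1, MNV 13.2, PAS 43.9 → max 81.1 km
Candidate 2: residuals WDC 92.4, MNV 179.9, PAS 55.8 → max 179.9 km
Candidate 3: residuals WDC 197.4, MNV 159.9, PAS 120.8 → max 197.4 km
Candidate 4: residuals WDC 16.3, MNV 12.3, PAS 24.7 → max 24.7 km
Candidate 5: residuals WDC 0.0, MNV 0.0, PAS 0.0 → max 0.0 km
Only Candidate 5 has all residuals ≈ 0.

Candidate 5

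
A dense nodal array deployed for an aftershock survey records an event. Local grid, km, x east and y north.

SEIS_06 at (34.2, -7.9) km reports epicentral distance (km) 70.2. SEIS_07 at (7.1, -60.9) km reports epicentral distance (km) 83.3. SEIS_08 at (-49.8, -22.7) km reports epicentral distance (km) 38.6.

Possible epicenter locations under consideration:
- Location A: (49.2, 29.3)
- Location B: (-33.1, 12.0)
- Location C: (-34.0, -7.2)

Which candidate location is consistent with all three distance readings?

Location B

For each candidate, compare |candidate − station| to the reported distance:
Location A: residuals SEIS_06 30.1, SEIS_07 16.2, SEIS_08 73.2 → max 73.2 km
Location B: residuals SEIS_06 0.0, SEIS_07 0.1, SEIS_08 0.1 → max 0.1 km
Location C: residuals SEIS_06 2.0, SEIS_07 15.7, SEIS_08 16.5 → max 16.5 km
Only Location B has all residuals ≈ 0.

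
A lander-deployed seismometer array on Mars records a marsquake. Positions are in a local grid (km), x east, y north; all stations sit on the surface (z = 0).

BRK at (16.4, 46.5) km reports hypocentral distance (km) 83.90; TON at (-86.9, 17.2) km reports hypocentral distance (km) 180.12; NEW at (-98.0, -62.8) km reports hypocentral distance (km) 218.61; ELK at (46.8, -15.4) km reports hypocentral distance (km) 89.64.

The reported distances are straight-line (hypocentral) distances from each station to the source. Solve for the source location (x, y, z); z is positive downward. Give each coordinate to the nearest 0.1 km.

(82.9, 48.8, 51.1)

Each station gives a sphere (x−x_i)² + (y−y_i)² + z² = d_i² (stations at z=0).
Subtracting the BRK sphere from TON and NEW: z² cancels, leaving linear equations in x and y:
-206.6 x − 58.6 y = -19987.76
-228.8 x − 218.6 y = -29634.49
Solving: x ≈ 82.908, y ≈ 48.789 km (keep extra digits for the depth step; rounded: 82.9, 48.8).
Then from the BRK sphere: z² = 83.90² − (x − 16.4)² − (y − 46.5)² with x = 82.908, y = 48.789, so z ≈ 51.095 ≈ 51.1 km.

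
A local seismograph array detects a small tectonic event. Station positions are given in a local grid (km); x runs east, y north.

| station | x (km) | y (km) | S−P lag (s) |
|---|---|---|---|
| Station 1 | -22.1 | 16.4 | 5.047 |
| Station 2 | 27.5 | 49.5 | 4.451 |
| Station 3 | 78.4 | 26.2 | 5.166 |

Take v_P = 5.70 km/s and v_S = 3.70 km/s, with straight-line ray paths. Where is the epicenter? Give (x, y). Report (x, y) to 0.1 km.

29.3 km east, 2.6 km north

Distance from S−P lag: d = Δt · v_P v_S / (v_P − v_S) = Δt · (5.70·3.70)/(5.70−3.70) ≈ 10.5450·Δt.
So d_Station 1 = 53.22, d_Station 2 = 46.94, d_Station 3 = 54.48 km.
Circle about each station: (x + 22.1)² + (y − 16.4)² = 53.22²; (x − 27.5)² + (y − 49.5)² = 46.94²; (x − 78.4)² + (y − 26.2)² = 54.48².
Subtracting the Station 1 equation from the Station 2 and Station 3 equations removes the quadratic terms:
99.2 x + 66.2 y = 3078.13
201.0 x + 19.6 y = 5939.93
Solving the 2×2 system: x ≈ 29.3, y ≈ 2.6 km.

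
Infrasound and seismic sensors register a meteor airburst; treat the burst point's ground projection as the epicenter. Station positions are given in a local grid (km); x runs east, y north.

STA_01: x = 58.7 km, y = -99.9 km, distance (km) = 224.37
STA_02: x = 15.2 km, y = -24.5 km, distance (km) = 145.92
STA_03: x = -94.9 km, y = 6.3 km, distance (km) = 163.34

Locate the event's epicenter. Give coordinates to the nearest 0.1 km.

x ≈ 21.1 km, y ≈ 121.3 km

Circle about each station: (x − 58.7)² + (y + 99.9)² = 224.37²; (x − 15.2)² + (y + 24.5)² = 145.92²; (x + 94.9)² + (y − 6.3)² = 163.34².
Subtracting the STA_01 equation from the STA_02 and STA_03 equations removes the quadratic terms:
-87.0 x + 150.8 y = 16454.84
-307.2 x + 212.4 y = 19281.94
Solving the 2×2 system: x ≈ 21.1, y ≈ 121.3 km.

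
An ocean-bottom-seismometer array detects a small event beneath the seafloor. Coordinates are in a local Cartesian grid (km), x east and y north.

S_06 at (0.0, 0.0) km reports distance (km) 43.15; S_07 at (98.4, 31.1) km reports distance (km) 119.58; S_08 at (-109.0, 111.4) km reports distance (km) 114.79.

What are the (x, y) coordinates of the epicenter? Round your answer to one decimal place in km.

x ≈ -21.0 km, y ≈ 37.7 km

Circle about each station: x² + y² = 43.15²; (x − 98.4)² + (y − 31.1)² = 119.58²; (x + 109.0)² + (y − 111.4)² = 114.79².
Subtracting the S_06 equation from the S_07 and S_08 equations removes the quadratic terms:
196.8 x + 62.2 y = -1787.68
-218.0 x + 222.8 y = 12976.14
Solving the 2×2 system: x ≈ -21.0, y ≈ 37.7 km.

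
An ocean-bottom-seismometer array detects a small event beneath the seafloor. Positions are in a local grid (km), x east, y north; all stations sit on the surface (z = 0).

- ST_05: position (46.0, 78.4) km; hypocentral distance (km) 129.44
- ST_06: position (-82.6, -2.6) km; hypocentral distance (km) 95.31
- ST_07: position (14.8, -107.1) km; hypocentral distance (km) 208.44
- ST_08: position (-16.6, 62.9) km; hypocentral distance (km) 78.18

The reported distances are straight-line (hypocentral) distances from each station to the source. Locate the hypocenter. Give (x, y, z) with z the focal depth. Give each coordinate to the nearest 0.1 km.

Each station gives a sphere (x−x_i)² + (y−y_i)² + z² = d_i² (stations at z=0).
Subtracting the ST_05 sphere from ST_06 and ST_07: z² cancels, leaving linear equations in x and y:
-257.2 x − 162.0 y = 6237.68
-62.4 x − 371.0 y = -23265.63
Solving: x ≈ -71.305, y ≈ 74.704 km (keep extra digits for the depth step; rounded: -71.3, 74.7).
Then from the ST_05 sphere: z² = 129.44² − (x − 46.0)² − (y − 78.4)² with x = -71.305, y = 74.704, so z ≈ 54.595 ≈ 54.6 km.
Check against ST_08 (with the unrounded solution): distance 78.18 ≈ 78.18 km. ✓

(-71.3, 74.7, 54.6)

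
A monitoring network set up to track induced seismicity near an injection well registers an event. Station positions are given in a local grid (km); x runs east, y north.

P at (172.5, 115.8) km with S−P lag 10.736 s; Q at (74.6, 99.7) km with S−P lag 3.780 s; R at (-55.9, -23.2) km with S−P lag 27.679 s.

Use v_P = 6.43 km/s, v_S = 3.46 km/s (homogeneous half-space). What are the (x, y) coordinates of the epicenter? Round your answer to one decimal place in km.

Distance from S−P lag: d = Δt · v_P v_S / (v_P − v_S) = Δt · (6.43·3.46)/(6.43−3.46) ≈ 7.4908·Δt.
So d_P = 80.42, d_Q = 28.32, d_R = 207.34 km.
Circle about each station: (x − 172.5)² + (y − 115.8)² = 80.42²; (x − 74.6)² + (y − 99.7)² = 28.32²; (x + 55.9)² + (y + 23.2)² = 207.34².
Subtracting the P equation from the Q and R equations removes the quadratic terms:
-195.8 x − 32.2 y = -21995.29
-456.8 x − 278.0 y = -76025.34
Solving the 2×2 system: x ≈ 92.3, y ≈ 121.8 km.

(92.3, 121.8)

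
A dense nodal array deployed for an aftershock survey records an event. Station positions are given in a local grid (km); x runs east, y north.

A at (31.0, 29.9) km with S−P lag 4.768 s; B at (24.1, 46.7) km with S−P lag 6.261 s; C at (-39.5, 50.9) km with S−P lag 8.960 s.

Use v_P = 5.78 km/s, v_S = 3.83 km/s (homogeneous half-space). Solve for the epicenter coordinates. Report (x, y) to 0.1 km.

Distance from S−P lag: d = Δt · v_P v_S / (v_P − v_S) = Δt · (5.78·3.83)/(5.78−3.83) ≈ 11.3525·Δt.
So d_A = 54.13, d_B = 71.08, d_C = 101.72 km.
Circle about each station: (x − 31.0)² + (y − 29.9)² = 54.13²; (x − 24.1)² + (y − 46.7)² = 71.08²; (x + 39.5)² + (y − 50.9)² = 101.72².
Subtracting the A equation from the B and C equations removes the quadratic terms:
-13.8 x + 33.6 y = -1215.62
-141.0 x + 42.0 y = -5120.85
Solving the 2×2 system: x ≈ 29.1, y ≈ -24.2 km.

29.1 km east, -24.2 km north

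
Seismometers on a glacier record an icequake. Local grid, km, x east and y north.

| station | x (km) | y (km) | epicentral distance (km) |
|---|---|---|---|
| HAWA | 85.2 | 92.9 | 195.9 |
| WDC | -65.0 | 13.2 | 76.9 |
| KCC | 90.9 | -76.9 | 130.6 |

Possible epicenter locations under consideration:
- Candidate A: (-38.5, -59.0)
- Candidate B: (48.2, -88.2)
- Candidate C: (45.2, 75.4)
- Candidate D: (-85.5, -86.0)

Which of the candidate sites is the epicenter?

Candidate A

For each candidate, compare |candidate − station| to the reported distance:
Candidate A: residuals HAWA 0.0, WDC 0.0, KCC 0.0 → max 0.0 km
Candidate B: residuals HAWA 11.1, WDC 75.1, KCC 86.4 → max 86.4 km
Candidate C: residuals HAWA 152.2, WDC 49.6, KCC 28.4 → max 152.2 km
Candidate D: residuals HAWA 51.4, WDC 24.4, KCC 46.0 → max 51.4 km
Only Candidate A has all residuals ≈ 0.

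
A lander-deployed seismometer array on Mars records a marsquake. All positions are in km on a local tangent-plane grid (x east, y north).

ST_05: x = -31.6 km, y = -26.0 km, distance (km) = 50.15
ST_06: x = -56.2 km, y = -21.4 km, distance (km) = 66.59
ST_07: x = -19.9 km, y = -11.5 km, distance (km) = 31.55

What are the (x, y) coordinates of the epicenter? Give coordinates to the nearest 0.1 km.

(1.7, 11.5)

Circle about each station: (x + 31.6)² + (y + 26.0)² = 50.15²; (x + 56.2)² + (y + 21.4)² = 66.59²; (x + 19.9)² + (y + 11.5)² = 31.55².
Subtracting the ST_05 equation from the ST_06 and ST_07 equations removes the quadratic terms:
-49.2 x + 9.2 y = 22.63
23.4 x + 29.0 y = 373.32
Solving the 2×2 system: x ≈ 1.7, y ≈ 11.5 km.
Check against ST_05 (with the unrounded x, y): √((x + 31.6)²+(y + 26.0)²) = 50.15 ≈ 50.15 km. ✓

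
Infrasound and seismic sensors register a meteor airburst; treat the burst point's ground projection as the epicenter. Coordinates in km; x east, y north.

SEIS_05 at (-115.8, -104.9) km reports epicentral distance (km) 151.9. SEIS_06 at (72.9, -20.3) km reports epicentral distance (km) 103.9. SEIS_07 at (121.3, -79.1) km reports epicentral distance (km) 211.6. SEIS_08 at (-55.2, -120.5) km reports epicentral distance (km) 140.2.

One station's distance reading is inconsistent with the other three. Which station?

Solve using three stations at a time. Using SEIS_05, SEIS_06, SEIS_08 (subtract circle equations pairwise → linear system) gives (x, y) ≈ (-24.2, 16.0).
Distances from that point to each station vs reported:
  SEIS_05: calculated 151.7 vs reported 151.9 → residual 0.2 km
  SEIS_06: calculated 103.6 vs reported 103.9 → residual 0.3 km
  SEIS_07: calculated 173.8 vs reported 211.6 → residual 37.8 km
  SEIS_08: calculated 140.0 vs reported 140.2 → residual 0.2 km
SEIS_05, SEIS_06, SEIS_08 are mutually consistent (residuals ≈ 0); SEIS_07 is off by 37.8 km.

SEIS_07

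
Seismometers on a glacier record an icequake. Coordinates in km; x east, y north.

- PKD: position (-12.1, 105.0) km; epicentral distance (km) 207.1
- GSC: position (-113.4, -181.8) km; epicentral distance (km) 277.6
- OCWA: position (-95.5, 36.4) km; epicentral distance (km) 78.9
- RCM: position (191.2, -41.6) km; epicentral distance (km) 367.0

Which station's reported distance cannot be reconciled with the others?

Solve using three stations at a time. Using GSC, OCWA, RCM (subtract circle equations pairwise → linear system) gives (x, y) ≈ (-150.1, 93.4).
Distances from that point to each station vs reported:
  PKD: calculated 138.5 vs reported 207.1 → residual 68.6 km
  GSC: calculated 277.6 vs reported 277.6 → residual 0.0 km
  OCWA: calculated 78.9 vs reported 78.9 → residual 0.0 km
  RCM: calculated 367.0 vs reported 367.0 → residual 0.0 km
GSC, OCWA, RCM are mutually consistent (residuals ≈ 0); PKD is off by 68.6 km.

PKD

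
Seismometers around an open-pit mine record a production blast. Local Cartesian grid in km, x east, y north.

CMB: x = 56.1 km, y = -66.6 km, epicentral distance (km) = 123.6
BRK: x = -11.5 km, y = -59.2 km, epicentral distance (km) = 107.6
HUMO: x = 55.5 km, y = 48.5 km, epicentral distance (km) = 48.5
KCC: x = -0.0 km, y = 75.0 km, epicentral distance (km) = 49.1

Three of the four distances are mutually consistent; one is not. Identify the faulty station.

Solve using three stations at a time. Using CMB, BRK, HUMO (subtract circle equations pairwise → linear system) gives (x, y) ≈ (7.0, 46.8).
Distances from that point to each station vs reported:
  CMB: calculated 123.6 vs reported 123.6 → residual 0.0 km
  BRK: calculated 107.6 vs reported 107.6 → residual 0.0 km
  HUMO: calculated 48.6 vs reported 48.5 → residual 0.1 km
  KCC: calculated 29.0 vs reported 49.1 → residual 20.1 km
CMB, BRK, HUMO are mutually consistent (residuals ≈ 0); KCC is off by 20.1 km.

KCC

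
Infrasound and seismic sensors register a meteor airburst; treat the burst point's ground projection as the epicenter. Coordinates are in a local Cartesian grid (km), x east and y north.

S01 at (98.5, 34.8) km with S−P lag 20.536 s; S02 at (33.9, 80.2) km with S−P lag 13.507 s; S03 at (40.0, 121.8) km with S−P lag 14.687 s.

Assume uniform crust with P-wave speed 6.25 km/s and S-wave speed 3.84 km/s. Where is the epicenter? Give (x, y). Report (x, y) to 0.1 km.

Distance from S−P lag: d = Δt · v_P v_S / (v_P − v_S) = Δt · (6.25·3.84)/(6.25−3.84) ≈ 9.9585·Δt.
So d_S01 = 204.51, d_S02 = 134.51, d_S03 = 146.26 km.
Circle about each station: (x − 98.5)² + (y − 34.8)² = 204.51²; (x − 33.9)² + (y − 80.2)² = 134.51²; (x − 40.0)² + (y − 121.8)² = 146.26².
Subtracting the S01 equation from the S02 and S03 equations removes the quadratic terms:
-129.2 x + 90.8 y = 20399.36
-117.0 x + 174.0 y = 25954.30
Solving the 2×2 system: x ≈ -100.6, y ≈ 81.5 km.

-100.6 km east, 81.5 km north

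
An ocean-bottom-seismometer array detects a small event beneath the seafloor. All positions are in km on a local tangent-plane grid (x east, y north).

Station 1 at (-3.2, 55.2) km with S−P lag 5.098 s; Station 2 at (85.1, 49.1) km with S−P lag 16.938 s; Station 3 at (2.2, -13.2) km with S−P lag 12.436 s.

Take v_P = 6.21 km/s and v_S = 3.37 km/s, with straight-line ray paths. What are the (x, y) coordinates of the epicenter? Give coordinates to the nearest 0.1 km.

Distance from S−P lag: d = Δt · v_P v_S / (v_P − v_S) = Δt · (6.21·3.37)/(6.21−3.37) ≈ 7.3689·Δt.
So d_Station 1 = 37.57, d_Station 2 = 124.81, d_Station 3 = 91.64 km.
Circle about each station: (x + 3.2)² + (y − 55.2)² = 37.57²; (x − 85.1)² + (y − 49.1)² = 124.81²; (x − 2.2)² + (y + 13.2)² = 91.64².
Subtracting the Station 1 equation from the Station 2 and Station 3 equations removes the quadratic terms:
176.6 x − 12.2 y = -7570.49
10.8 x − 136.8 y = -9864.58
Solving the 2×2 system: x ≈ -38.1, y ≈ 69.1 km.
Check against Station 1 (with the unrounded x, y): √((x + 3.2)²+(y − 55.2)²) = 37.56 ≈ 37.57 km. ✓

-38.1 km east, 69.1 km north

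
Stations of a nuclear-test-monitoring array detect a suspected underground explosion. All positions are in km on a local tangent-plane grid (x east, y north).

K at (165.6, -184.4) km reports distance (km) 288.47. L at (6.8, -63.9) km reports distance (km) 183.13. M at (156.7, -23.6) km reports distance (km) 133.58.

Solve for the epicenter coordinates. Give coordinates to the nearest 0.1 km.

Circle about each station: (x − 165.6)² + (y + 184.4)² = 288.47²; (x − 6.8)² + (y + 63.9)² = 183.13²; (x − 156.7)² + (y + 23.6)² = 133.58².
Subtracting pairs of circle equations eliminates x²+y² and gives linear equations (the radical axes):
-317.6 x + 241.0 y = -7618.93
-17.8 x + 321.6 y = 29056.45
Solving the 2×2 system: x ≈ 96.6, y ≈ 95.7 km.
Check against K (with the unrounded x, y): √((x − 165.6)²+(y + 184.4)²) = 288.47 ≈ 288.47 km. ✓

96.6 km east, 95.7 km north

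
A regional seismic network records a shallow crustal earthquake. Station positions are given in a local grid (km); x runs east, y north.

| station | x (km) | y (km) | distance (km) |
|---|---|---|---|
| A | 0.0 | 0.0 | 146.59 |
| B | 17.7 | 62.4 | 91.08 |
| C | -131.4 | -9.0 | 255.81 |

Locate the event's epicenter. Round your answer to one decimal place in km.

(93.5, 112.9)

Circle about each station: x² + y² = 146.59²; (x − 17.7)² + (y − 62.4)² = 91.08²; (x + 131.4)² + (y + 9.0)² = 255.81².
Subtracting the A equation from the B and C equations removes the quadratic terms:
35.4 x + 124.8 y = 17400.11
-262.8 x − 18.0 y = -26603.17
Solving the 2×2 system: x ≈ 93.5, y ≈ 112.9 km.
Check against A (with the unrounded x, y): √(x²+y²) = 146.59 ≈ 146.59 km. ✓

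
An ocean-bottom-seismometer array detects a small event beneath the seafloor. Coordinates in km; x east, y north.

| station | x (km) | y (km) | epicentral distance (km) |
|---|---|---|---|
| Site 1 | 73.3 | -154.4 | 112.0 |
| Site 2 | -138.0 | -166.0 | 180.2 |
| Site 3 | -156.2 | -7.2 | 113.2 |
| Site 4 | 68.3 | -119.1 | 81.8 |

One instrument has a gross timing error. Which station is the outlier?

Solve using three stations at a time. Using Site 1, Site 2, Site 4 (subtract circle equations pairwise → linear system) gives (x, y) ≈ (9.4, -62.5).
Distances from that point to each station vs reported:
  Site 1: calculated 111.9 vs reported 112.0 → residual 0.1 km
  Site 2: calculated 180.1 vs reported 180.2 → residual 0.1 km
  Site 3: calculated 174.6 vs reported 113.2 → residual 61.4 km
  Site 4: calculated 81.6 vs reported 81.8 → residual 0.2 km
Site 1, Site 2, Site 4 are mutually consistent (residuals ≈ 0); Site 3 is off by 61.4 km.

Site 3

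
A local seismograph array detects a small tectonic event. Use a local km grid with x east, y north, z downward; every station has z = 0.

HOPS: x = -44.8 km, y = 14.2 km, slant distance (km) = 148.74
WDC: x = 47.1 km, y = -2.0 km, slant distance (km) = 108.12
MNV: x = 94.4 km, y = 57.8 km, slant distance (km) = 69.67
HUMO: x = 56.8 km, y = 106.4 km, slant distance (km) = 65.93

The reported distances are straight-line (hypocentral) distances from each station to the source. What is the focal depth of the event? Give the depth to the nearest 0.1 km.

depth ≈ 60.3 km

Each station gives a sphere (x−x_i)² + (y−y_i)² + z² = d_i² (stations at z=0).
Subtracting the HOPS sphere from WDC and MNV: z² cancels, leaving linear equations in x and y:
183.8 x − 32.4 y = 10447.38
278.4 x + 87.2 y = 27313.20
Solving: x ≈ 71.702, y ≈ 84.304 km (keep extra digits for the depth step; rounded: 71.7, 84.3).
Then from the HOPS sphere: z² = 148.74² − (x + 44.8)² − (y − 14.2)² with x = 71.702, y = 84.304, so z ≈ 60.302 ≈ 60.3 km.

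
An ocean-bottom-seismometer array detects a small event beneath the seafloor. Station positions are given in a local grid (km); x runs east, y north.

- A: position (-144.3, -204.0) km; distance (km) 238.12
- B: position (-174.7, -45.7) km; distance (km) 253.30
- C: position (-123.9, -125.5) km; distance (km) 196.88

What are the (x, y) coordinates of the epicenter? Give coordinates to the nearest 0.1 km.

Circle about each station: (x + 144.3)² + (y + 204.0)² = 238.12²; (x + 174.7)² + (y + 45.7)² = 253.30²; (x + 123.9)² + (y + 125.5)² = 196.88².
Subtracting pairs of circle equations eliminates x²+y² and gives linear equations (the radical axes):
-60.8 x + 316.6 y = -37289.67
40.8 x + 157.0 y = -13397.63
Solving the 2×2 system: x ≈ 71.8, y ≈ -104.0 km.

(71.8, -104.0)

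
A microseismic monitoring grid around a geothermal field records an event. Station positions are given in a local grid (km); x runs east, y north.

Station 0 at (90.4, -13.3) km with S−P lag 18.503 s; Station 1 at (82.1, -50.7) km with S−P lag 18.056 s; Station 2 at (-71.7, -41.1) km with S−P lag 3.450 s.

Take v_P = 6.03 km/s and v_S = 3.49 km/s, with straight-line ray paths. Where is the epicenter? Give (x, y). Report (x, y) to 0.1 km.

-62.9 km east, -13.9 km north

Distance from S−P lag: d = Δt · v_P v_S / (v_P − v_S) = Δt · (6.03·3.49)/(6.03−3.49) ≈ 8.2853·Δt.
So d_Station 0 = 153.30, d_Station 1 = 149.60, d_Station 2 = 28.58 km.
Circle about each station: (x − 90.4)² + (y + 13.3)² = 153.30²; (x − 82.1)² + (y + 50.7)² = 149.60²; (x + 71.7)² + (y + 41.1)² = 28.58².
Subtracting pairs of circle equations eliminates x²+y² and gives linear equations (the radical axes):
-16.6 x − 74.8 y = 2082.58
-324.2 x − 55.6 y = 21165.12
Solving the 2×2 system: x ≈ -62.9, y ≈ -13.9 km.
Check against Station 0 (with the unrounded x, y): √((x − 90.4)²+(y + 13.3)²) = 153.30 ≈ 153.30 km. ✓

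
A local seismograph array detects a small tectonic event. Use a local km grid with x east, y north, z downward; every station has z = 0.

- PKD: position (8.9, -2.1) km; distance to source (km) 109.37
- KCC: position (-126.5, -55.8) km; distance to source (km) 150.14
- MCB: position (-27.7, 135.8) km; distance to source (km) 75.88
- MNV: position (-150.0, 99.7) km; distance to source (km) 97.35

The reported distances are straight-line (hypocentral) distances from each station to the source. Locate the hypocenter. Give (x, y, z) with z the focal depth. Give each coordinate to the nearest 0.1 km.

Each station gives a sphere (x−x_i)² + (y−y_i)² + z² = d_i² (stations at z=0).
Subtracting the PKD sphere from KCC and MCB: z² cancels, leaving linear equations in x and y:
-270.8 x − 107.4 y = 8452.05
-73.2 x + 275.8 y = 25329.33
Solving: x ≈ -61.194, y ≈ 75.598 km (keep extra digits for the depth step; rounded: -61.2, 75.6).
Then from the PKD sphere: z² = 109.37² − (x − 8.9)² − (y + 2.1)² with x = -61.194, y = 75.598, so z ≈ 31.806 ≈ 31.8 km.
Check against MNV (with the unrounded solution): distance 97.36 ≈ 97.35 km. ✓

x ≈ -61.2 km, y ≈ 75.6 km, depth ≈ 31.8 km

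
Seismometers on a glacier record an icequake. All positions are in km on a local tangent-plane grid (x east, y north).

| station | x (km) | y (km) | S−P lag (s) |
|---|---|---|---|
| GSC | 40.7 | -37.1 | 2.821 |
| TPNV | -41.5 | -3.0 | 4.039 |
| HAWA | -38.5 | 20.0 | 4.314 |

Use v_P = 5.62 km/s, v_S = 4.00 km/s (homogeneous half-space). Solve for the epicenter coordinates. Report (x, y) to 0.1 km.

14.3 km east, -8.2 km north

Distance from S−P lag: d = Δt · v_P v_S / (v_P − v_S) = Δt · (5.62·4.00)/(5.62−4.00) ≈ 13.8765·Δt.
So d_GSC = 39.15, d_TPNV = 56.05, d_HAWA = 59.86 km.
Circle about each station: (x − 40.7)² + (y + 37.1)² = 39.15²; (x + 41.5)² + (y + 3.0)² = 56.05²; (x + 38.5)² + (y − 20.0)² = 59.86².
Subtracting the GSC equation from the TPNV and HAWA equations removes the quadratic terms:
-164.4 x + 68.2 y = -2910.53
-158.4 x + 114.2 y = -3201.15
Solving the 2×2 system: x ≈ 14.3, y ≈ -8.2 km.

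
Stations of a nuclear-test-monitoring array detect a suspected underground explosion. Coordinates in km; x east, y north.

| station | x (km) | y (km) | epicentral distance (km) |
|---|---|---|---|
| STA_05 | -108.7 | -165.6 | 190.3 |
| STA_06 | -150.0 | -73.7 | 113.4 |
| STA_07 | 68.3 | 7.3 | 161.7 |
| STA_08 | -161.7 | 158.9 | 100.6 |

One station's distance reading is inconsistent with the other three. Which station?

STA_08

Solve using three stations at a time. Using STA_05, STA_06, STA_07 (subtract circle equations pairwise → linear system) gives (x, y) ≈ (-92.5, 24.0).
Distances from that point to each station vs reported:
  STA_05: calculated 190.3 vs reported 190.3 → residual 0.0 km
  STA_06: calculated 113.3 vs reported 113.4 → residual 0.1 km
  STA_07: calculated 161.7 vs reported 161.7 → residual 0.0 km
  STA_08: calculated 151.6 vs reported 100.6 → residual 51.0 km
STA_05, STA_06, STA_07 are mutually consistent (residuals ≈ 0); STA_08 is off by 51.0 km.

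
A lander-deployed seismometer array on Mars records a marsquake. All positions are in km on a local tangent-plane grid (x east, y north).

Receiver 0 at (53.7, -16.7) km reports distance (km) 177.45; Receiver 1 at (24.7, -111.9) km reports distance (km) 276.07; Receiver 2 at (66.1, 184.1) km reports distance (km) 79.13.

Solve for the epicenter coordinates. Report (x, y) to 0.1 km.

Circle about each station: (x − 53.7)² + (y + 16.7)² = 177.45²; (x − 24.7)² + (y + 111.9)² = 276.07²; (x − 66.1)² + (y − 184.1)² = 79.13².
Subtracting the Receiver 0 equation from the Receiver 1 and Receiver 2 equations removes the quadratic terms:
-58.0 x − 190.4 y = -34757.02
24.8 x + 401.6 y = 60326.39
Solving the 2×2 system: x ≈ 133.1, y ≈ 142.0 km.
Check against Receiver 0 (with the unrounded x, y): √((x − 53.7)²+(y + 16.7)²) = 177.46 ≈ 177.45 km. ✓

x ≈ 133.1 km, y ≈ 142.0 km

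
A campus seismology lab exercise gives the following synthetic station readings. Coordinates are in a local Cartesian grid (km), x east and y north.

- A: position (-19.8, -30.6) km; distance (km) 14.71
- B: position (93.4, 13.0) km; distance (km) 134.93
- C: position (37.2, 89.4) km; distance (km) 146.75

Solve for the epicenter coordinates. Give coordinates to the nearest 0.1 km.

Circle about each station: (x + 19.8)² + (y + 30.6)² = 14.71²; (x − 93.4)² + (y − 13.0)² = 134.93²; (x − 37.2)² + (y − 89.4)² = 146.75².
Subtracting pairs of circle equations eliminates x²+y² and gives linear equations (the radical axes):
226.4 x + 87.2 y = -10425.56
114.0 x + 240.0 y = -13271.38
Solving the 2×2 system: x ≈ -30.3, y ≈ -40.9 km.

-30.3 km east, -40.9 km north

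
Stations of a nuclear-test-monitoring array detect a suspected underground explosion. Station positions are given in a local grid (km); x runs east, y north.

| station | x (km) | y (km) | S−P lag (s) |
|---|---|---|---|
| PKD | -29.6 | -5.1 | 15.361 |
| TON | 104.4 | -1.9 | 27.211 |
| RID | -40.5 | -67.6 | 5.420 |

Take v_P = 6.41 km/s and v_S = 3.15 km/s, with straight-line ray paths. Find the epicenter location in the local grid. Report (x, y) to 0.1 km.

-32.5 km east, -100.2 km north

Distance from S−P lag: d = Δt · v_P v_S / (v_P − v_S) = Δt · (6.41·3.15)/(6.41−3.15) ≈ 6.1937·Δt.
So d_PKD = 95.14, d_TON = 168.54, d_RID = 33.57 km.
Circle about each station: (x + 29.6)² + (y + 5.1)² = 95.14²; (x − 104.4)² + (y + 1.9)² = 168.54²; (x + 40.5)² + (y + 67.6)² = 33.57².
Subtracting the PKD equation from the TON and RID equations removes the quadratic terms:
268.0 x + 6.4 y = -9353.31
-21.8 x − 125.0 y = 13232.51
Solving the 2×2 system: x ≈ -32.5, y ≈ -100.2 km.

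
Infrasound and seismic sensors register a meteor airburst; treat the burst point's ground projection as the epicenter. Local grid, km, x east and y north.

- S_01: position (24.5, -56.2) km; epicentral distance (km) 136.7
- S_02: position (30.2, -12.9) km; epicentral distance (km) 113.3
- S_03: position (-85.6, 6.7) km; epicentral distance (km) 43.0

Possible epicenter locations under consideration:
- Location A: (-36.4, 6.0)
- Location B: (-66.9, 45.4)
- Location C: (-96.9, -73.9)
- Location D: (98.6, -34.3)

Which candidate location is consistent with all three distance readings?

Location B

For each candidate, compare |candidate − station| to the reported distance:
Location A: residuals S_01 49.7, S_02 44.1, S_03 6.2 → max 49.7 km
Location B: residuals S_01 0.0, S_02 0.0, S_03 0.0 → max 0.0 km
Location C: residuals S_01 14.0, S_02 27.7, S_03 38.4 → max 38.4 km
Location D: residuals S_01 59.4, S_02 41.6, S_03 145.7 → max 145.7 km
Only Location B has all residuals ≈ 0.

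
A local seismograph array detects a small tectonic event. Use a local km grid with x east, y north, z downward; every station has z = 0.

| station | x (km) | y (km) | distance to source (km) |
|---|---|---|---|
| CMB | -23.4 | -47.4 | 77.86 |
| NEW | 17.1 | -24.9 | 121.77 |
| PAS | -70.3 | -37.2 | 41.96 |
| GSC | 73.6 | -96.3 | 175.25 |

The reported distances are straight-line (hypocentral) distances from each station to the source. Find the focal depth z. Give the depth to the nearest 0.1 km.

z ≈ 20.8 km

Each station gives a sphere (x−x_i)² + (y−y_i)² + z² = d_i² (stations at z=0).
Subtracting the CMB sphere from NEW and PAS: z² cancels, leaving linear equations in x and y:
81.0 x + 45.0 y = -10647.65
-93.8 x + 20.4 y = 7833.15
Solving: x ≈ -96.997, y ≈ -62.019 km (keep extra digits for the depth step; rounded: -97.0, -62.0).
Then from the CMB sphere: z² = 77.86² − (x + 23.4)² − (y + 47.4)² with x = -96.997, y = -62.019, so z ≈ 20.783 ≈ 20.8 km.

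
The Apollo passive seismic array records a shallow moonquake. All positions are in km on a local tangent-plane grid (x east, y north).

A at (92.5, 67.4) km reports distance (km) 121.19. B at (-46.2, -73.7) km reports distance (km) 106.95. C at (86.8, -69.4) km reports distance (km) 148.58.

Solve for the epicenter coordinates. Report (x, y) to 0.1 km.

(-23.0, 30.7)

Circle about each station: (x − 92.5)² + (y − 67.4)² = 121.19²; (x + 46.2)² + (y + 73.7)² = 106.95²; (x − 86.8)² + (y + 69.4)² = 148.58².
Subtracting the A equation from the B and C equations removes the quadratic terms:
-277.4 x − 282.2 y = -2284.17
-11.4 x − 273.6 y = -8137.41
Solving the 2×2 system: x ≈ -23.0, y ≈ 30.7 km.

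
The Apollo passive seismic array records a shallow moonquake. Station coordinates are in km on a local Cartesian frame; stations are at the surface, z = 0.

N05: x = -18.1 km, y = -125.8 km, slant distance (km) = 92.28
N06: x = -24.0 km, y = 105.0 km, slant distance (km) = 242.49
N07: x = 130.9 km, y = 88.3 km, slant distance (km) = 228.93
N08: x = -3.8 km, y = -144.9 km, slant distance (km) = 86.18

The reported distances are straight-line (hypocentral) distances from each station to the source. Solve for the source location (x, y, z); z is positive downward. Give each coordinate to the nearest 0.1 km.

Each station gives a sphere (x−x_i)² + (y−y_i)² + z² = d_i² (stations at z=0).
Subtracting the N05 sphere from N06 and N07: z² cancels, leaving linear equations in x and y:
-11.8 x + 461.6 y = -54838.05
298.0 x + 428.2 y = -35114.90
Solving: x ≈ 50.997, y ≈ -117.496 km (keep extra digits for the depth step; rounded: 51.0, -117.5).
Then from the N05 sphere: z² = 92.28² − (x + 18.1)² − (y + 125.8)² with x = 50.997, y = -117.496, so z ≈ 60.599 ≈ 60.6 km.

(51.0, -117.5, 60.6)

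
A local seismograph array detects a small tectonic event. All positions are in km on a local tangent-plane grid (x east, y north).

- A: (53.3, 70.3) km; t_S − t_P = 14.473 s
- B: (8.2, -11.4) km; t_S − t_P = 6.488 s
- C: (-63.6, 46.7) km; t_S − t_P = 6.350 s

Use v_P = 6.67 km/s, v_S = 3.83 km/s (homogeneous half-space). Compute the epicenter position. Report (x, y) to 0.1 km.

Distance from S−P lag: d = Δt · v_P v_S / (v_P − v_S) = Δt · (6.67·3.83)/(6.67−3.83) ≈ 8.9951·Δt.
So d_A = 130.19, d_B = 58.36, d_C = 57.12 km.
Circle about each station: (x − 53.3)² + (y − 70.3)² = 130.19²; (x − 8.2)² + (y + 11.4)² = 58.36²; (x + 63.6)² + (y − 46.7)² = 57.12².
Subtracting pairs of circle equations eliminates x²+y² and gives linear equations (the radical axes):
-90.2 x − 163.4 y = 5957.77
-233.8 x − 47.2 y = 12129.61
Solving the 2×2 system: x ≈ -50.1, y ≈ -8.8 km.

(-50.1, -8.8)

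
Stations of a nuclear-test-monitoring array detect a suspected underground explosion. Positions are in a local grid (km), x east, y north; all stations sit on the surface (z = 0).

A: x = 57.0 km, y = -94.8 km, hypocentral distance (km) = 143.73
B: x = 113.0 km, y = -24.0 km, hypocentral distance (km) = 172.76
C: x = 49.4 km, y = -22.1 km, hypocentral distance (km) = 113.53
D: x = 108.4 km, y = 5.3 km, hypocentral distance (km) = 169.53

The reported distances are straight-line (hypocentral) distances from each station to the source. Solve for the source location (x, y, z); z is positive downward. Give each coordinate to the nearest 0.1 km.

Each station gives a sphere (x−x_i)² + (y−y_i)² + z² = d_i² (stations at z=0).
Subtracting the A sphere from B and C: z² cancels, leaving linear equations in x and y:
112.0 x + 141.6 y = -8078.74
-15.2 x + 145.4 y = -1538.02
Solving: x ≈ -51.899, y ≈ -16.003 km (keep extra digits for the depth step; rounded: -51.9, -16.0).
Then from the A sphere: z² = 143.73² − (x − 57.0)² − (y + 94.8)² with x = -51.899, y = -16.003, so z ≈ 50.896 ≈ 50.9 km.
Check against D (with the unrounded solution): distance 169.53 ≈ 169.53 km. ✓

x ≈ -51.9 km, y ≈ -16.0 km, depth ≈ 50.9 km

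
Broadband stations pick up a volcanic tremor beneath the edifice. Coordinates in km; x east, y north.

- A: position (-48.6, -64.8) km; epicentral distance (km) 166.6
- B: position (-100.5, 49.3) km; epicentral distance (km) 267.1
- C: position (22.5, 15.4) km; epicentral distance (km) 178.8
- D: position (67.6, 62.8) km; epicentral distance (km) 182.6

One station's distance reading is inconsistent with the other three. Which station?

C

Solve using three stations at a time. Using A, B, D (subtract circle equations pairwise → linear system) gives (x, y) ≈ (110.3, -114.7).
Distances from that point to each station vs reported:
  A: calculated 166.5 vs reported 166.6 → residual 0.1 km
  B: calculated 267.1 vs reported 267.1 → residual 0.0 km
  C: calculated 156.9 vs reported 178.8 → residual 21.9 km
  D: calculated 182.5 vs reported 182.6 → residual 0.1 km
A, B, D are mutually consistent (residuals ≈ 0); C is off by 21.9 km.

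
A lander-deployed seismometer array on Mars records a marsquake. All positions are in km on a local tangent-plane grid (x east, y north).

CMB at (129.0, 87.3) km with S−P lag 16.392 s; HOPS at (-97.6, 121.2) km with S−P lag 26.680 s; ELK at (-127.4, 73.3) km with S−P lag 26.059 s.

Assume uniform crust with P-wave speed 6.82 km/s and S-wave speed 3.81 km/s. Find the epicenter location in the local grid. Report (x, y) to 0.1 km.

Distance from S−P lag: d = Δt · v_P v_S / (v_P − v_S) = Δt · (6.82·3.81)/(6.82−3.81) ≈ 8.6326·Δt.
So d_CMB = 141.51, d_HOPS = 230.32, d_ELK = 224.96 km.
Circle about each station: (x − 129.0)² + (y − 87.3)² = 141.51²; (x + 97.6)² + (y − 121.2)² = 230.32²; (x + 127.4)² + (y − 73.3)² = 224.96².
Subtracting the CMB equation from the HOPS and ELK equations removes the quadratic terms:
-453.2 x + 67.8 y = -33069.31
-512.8 x − 28.0 y = -33240.56
Solving the 2×2 system: x ≈ 67.0, y ≈ -39.9 km.

x ≈ 67.0 km, y ≈ -39.9 km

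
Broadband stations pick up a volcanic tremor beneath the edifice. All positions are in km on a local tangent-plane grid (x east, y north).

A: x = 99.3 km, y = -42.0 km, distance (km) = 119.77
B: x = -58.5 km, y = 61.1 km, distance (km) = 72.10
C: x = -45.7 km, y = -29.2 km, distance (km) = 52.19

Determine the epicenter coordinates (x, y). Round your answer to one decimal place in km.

-9.4 km east, 8.3 km north

Circle about each station: (x − 99.3)² + (y + 42.0)² = 119.77²; (x + 58.5)² + (y − 61.1)² = 72.10²; (x + 45.7)² + (y + 29.2)² = 52.19².
Subtracting the A equation from the B and C equations removes the quadratic terms:
-315.6 x + 206.2 y = 4677.41
-290.0 x + 25.6 y = 2937.70
Solving the 2×2 system: x ≈ -9.4, y ≈ 8.3 km.
Check against A (with the unrounded x, y): √((x − 99.3)²+(y + 42.0)²) = 119.77 ≈ 119.77 km. ✓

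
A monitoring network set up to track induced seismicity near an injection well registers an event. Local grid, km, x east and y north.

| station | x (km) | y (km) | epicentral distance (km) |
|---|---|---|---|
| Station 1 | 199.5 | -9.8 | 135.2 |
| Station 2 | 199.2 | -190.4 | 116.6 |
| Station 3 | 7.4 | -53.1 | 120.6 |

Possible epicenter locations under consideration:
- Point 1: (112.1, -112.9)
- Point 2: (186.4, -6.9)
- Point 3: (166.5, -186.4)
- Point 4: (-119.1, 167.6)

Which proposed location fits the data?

For each candidate, compare |candidate − station| to the reported distance:
Point 1: residuals Station 1 0.0, Station 2 0.0, Station 3 0.0 → max 0.0 km
Point 2: residuals Station 1 121.8, Station 2 67.3, Station 3 64.3 → max 121.8 km
Point 3: residuals Station 1 44.5, Station 2 83.7, Station 3 87.0 → max 87.0 km
Point 4: residuals Station 1 229.5, Station 2 362.4, Station 3 133.8 → max 362.4 km
Only Point 1 has all residuals ≈ 0.

Point 1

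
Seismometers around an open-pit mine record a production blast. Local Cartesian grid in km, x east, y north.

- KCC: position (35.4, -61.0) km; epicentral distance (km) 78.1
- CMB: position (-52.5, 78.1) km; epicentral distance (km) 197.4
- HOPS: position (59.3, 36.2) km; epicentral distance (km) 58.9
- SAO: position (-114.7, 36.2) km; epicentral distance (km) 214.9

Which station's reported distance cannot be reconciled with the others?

Solve using three stations at a time. Using KCC, HOPS, SAO (subtract circle equations pairwise → linear system) gives (x, y) ≈ (95.0, -10.6).
Distances from that point to each station vs reported:
  KCC: calculated 78.1 vs reported 78.1 → residual 0.0 km
  CMB: calculated 172.1 vs reported 197.4 → residual 25.3 km
  HOPS: calculated 58.9 vs reported 58.9 → residual 0.0 km
  SAO: calculated 214.9 vs reported 214.9 → residual 0.0 km
KCC, HOPS, SAO are mutually consistent (residuals ≈ 0); CMB is off by 25.3 km.

CMB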